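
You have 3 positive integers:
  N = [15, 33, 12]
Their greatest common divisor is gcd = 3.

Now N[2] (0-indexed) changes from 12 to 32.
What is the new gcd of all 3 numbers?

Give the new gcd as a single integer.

Numbers: [15, 33, 12], gcd = 3
Change: index 2, 12 -> 32
gcd of the OTHER numbers (without index 2): gcd([15, 33]) = 3
New gcd = gcd(g_others, new_val) = gcd(3, 32) = 1

Answer: 1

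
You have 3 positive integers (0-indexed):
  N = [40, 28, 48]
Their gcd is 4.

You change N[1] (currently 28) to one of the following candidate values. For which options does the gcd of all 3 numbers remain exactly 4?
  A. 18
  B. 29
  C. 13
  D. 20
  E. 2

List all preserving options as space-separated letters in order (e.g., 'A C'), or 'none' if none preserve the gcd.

Old gcd = 4; gcd of others (without N[1]) = 8
New gcd for candidate v: gcd(8, v). Preserves old gcd iff gcd(8, v) = 4.
  Option A: v=18, gcd(8,18)=2 -> changes
  Option B: v=29, gcd(8,29)=1 -> changes
  Option C: v=13, gcd(8,13)=1 -> changes
  Option D: v=20, gcd(8,20)=4 -> preserves
  Option E: v=2, gcd(8,2)=2 -> changes

Answer: D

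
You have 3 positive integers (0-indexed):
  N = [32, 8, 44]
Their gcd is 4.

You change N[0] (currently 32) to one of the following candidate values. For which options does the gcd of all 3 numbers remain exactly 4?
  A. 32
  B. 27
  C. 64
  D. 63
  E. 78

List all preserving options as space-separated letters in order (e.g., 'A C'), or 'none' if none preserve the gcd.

Old gcd = 4; gcd of others (without N[0]) = 4
New gcd for candidate v: gcd(4, v). Preserves old gcd iff gcd(4, v) = 4.
  Option A: v=32, gcd(4,32)=4 -> preserves
  Option B: v=27, gcd(4,27)=1 -> changes
  Option C: v=64, gcd(4,64)=4 -> preserves
  Option D: v=63, gcd(4,63)=1 -> changes
  Option E: v=78, gcd(4,78)=2 -> changes

Answer: A C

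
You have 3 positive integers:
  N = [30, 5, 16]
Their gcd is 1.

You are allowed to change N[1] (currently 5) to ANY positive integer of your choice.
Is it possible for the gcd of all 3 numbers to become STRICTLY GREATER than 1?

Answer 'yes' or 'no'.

Current gcd = 1
gcd of all OTHER numbers (without N[1]=5): gcd([30, 16]) = 2
The new gcd after any change is gcd(2, new_value).
This can be at most 2.
Since 2 > old gcd 1, the gcd CAN increase (e.g., set N[1] = 2).

Answer: yes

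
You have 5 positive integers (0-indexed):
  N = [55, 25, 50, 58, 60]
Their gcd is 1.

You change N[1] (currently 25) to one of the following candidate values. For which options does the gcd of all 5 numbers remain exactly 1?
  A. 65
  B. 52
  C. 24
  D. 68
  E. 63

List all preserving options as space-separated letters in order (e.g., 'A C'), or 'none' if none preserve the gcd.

Old gcd = 1; gcd of others (without N[1]) = 1
New gcd for candidate v: gcd(1, v). Preserves old gcd iff gcd(1, v) = 1.
  Option A: v=65, gcd(1,65)=1 -> preserves
  Option B: v=52, gcd(1,52)=1 -> preserves
  Option C: v=24, gcd(1,24)=1 -> preserves
  Option D: v=68, gcd(1,68)=1 -> preserves
  Option E: v=63, gcd(1,63)=1 -> preserves

Answer: A B C D E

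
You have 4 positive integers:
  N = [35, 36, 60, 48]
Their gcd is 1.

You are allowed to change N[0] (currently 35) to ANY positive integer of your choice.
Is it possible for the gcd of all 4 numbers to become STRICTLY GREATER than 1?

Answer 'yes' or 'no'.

Answer: yes

Derivation:
Current gcd = 1
gcd of all OTHER numbers (without N[0]=35): gcd([36, 60, 48]) = 12
The new gcd after any change is gcd(12, new_value).
This can be at most 12.
Since 12 > old gcd 1, the gcd CAN increase (e.g., set N[0] = 12).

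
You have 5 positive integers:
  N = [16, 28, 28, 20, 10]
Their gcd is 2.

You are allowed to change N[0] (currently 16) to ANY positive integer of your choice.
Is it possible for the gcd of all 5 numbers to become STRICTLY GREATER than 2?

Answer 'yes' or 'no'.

Answer: no

Derivation:
Current gcd = 2
gcd of all OTHER numbers (without N[0]=16): gcd([28, 28, 20, 10]) = 2
The new gcd after any change is gcd(2, new_value).
This can be at most 2.
Since 2 = old gcd 2, the gcd can only stay the same or decrease.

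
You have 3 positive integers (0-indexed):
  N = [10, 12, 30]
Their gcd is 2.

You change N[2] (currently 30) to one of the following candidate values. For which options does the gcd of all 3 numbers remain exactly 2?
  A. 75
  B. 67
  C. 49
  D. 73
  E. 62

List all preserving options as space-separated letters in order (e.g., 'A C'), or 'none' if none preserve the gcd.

Answer: E

Derivation:
Old gcd = 2; gcd of others (without N[2]) = 2
New gcd for candidate v: gcd(2, v). Preserves old gcd iff gcd(2, v) = 2.
  Option A: v=75, gcd(2,75)=1 -> changes
  Option B: v=67, gcd(2,67)=1 -> changes
  Option C: v=49, gcd(2,49)=1 -> changes
  Option D: v=73, gcd(2,73)=1 -> changes
  Option E: v=62, gcd(2,62)=2 -> preserves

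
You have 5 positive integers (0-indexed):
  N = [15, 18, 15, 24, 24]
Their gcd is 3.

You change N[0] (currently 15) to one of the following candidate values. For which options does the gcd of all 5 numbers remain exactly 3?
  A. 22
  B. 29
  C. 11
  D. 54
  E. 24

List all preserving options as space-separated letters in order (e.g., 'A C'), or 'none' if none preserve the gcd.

Answer: D E

Derivation:
Old gcd = 3; gcd of others (without N[0]) = 3
New gcd for candidate v: gcd(3, v). Preserves old gcd iff gcd(3, v) = 3.
  Option A: v=22, gcd(3,22)=1 -> changes
  Option B: v=29, gcd(3,29)=1 -> changes
  Option C: v=11, gcd(3,11)=1 -> changes
  Option D: v=54, gcd(3,54)=3 -> preserves
  Option E: v=24, gcd(3,24)=3 -> preserves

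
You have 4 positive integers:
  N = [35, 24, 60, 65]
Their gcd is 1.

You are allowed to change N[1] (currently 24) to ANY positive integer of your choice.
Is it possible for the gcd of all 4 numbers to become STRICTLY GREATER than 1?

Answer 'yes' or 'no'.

Answer: yes

Derivation:
Current gcd = 1
gcd of all OTHER numbers (without N[1]=24): gcd([35, 60, 65]) = 5
The new gcd after any change is gcd(5, new_value).
This can be at most 5.
Since 5 > old gcd 1, the gcd CAN increase (e.g., set N[1] = 5).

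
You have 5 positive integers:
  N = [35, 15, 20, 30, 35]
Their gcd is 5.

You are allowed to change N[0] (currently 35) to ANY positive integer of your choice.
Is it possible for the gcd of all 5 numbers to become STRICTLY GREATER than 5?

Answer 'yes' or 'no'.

Current gcd = 5
gcd of all OTHER numbers (without N[0]=35): gcd([15, 20, 30, 35]) = 5
The new gcd after any change is gcd(5, new_value).
This can be at most 5.
Since 5 = old gcd 5, the gcd can only stay the same or decrease.

Answer: no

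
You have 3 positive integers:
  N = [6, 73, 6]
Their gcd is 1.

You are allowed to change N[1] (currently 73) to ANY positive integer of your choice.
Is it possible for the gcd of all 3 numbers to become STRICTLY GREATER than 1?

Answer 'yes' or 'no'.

Answer: yes

Derivation:
Current gcd = 1
gcd of all OTHER numbers (without N[1]=73): gcd([6, 6]) = 6
The new gcd after any change is gcd(6, new_value).
This can be at most 6.
Since 6 > old gcd 1, the gcd CAN increase (e.g., set N[1] = 6).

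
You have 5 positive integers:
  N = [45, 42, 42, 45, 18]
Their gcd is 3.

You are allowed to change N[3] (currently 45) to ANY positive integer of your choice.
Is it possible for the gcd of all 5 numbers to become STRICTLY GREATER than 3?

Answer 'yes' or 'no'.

Answer: no

Derivation:
Current gcd = 3
gcd of all OTHER numbers (without N[3]=45): gcd([45, 42, 42, 18]) = 3
The new gcd after any change is gcd(3, new_value).
This can be at most 3.
Since 3 = old gcd 3, the gcd can only stay the same or decrease.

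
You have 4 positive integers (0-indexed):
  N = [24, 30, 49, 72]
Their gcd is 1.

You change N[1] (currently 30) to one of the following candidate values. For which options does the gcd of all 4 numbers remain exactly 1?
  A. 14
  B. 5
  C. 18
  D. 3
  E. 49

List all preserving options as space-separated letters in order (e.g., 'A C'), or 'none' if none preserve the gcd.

Old gcd = 1; gcd of others (without N[1]) = 1
New gcd for candidate v: gcd(1, v). Preserves old gcd iff gcd(1, v) = 1.
  Option A: v=14, gcd(1,14)=1 -> preserves
  Option B: v=5, gcd(1,5)=1 -> preserves
  Option C: v=18, gcd(1,18)=1 -> preserves
  Option D: v=3, gcd(1,3)=1 -> preserves
  Option E: v=49, gcd(1,49)=1 -> preserves

Answer: A B C D E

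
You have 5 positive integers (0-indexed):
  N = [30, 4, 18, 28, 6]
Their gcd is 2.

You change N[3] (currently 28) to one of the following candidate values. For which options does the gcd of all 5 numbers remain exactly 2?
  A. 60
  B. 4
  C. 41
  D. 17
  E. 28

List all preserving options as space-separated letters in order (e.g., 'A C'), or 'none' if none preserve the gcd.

Old gcd = 2; gcd of others (without N[3]) = 2
New gcd for candidate v: gcd(2, v). Preserves old gcd iff gcd(2, v) = 2.
  Option A: v=60, gcd(2,60)=2 -> preserves
  Option B: v=4, gcd(2,4)=2 -> preserves
  Option C: v=41, gcd(2,41)=1 -> changes
  Option D: v=17, gcd(2,17)=1 -> changes
  Option E: v=28, gcd(2,28)=2 -> preserves

Answer: A B E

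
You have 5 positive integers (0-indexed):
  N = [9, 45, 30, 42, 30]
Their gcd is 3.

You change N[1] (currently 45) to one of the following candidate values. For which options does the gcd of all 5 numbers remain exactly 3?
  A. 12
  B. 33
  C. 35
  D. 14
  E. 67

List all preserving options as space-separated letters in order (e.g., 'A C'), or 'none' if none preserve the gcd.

Old gcd = 3; gcd of others (without N[1]) = 3
New gcd for candidate v: gcd(3, v). Preserves old gcd iff gcd(3, v) = 3.
  Option A: v=12, gcd(3,12)=3 -> preserves
  Option B: v=33, gcd(3,33)=3 -> preserves
  Option C: v=35, gcd(3,35)=1 -> changes
  Option D: v=14, gcd(3,14)=1 -> changes
  Option E: v=67, gcd(3,67)=1 -> changes

Answer: A B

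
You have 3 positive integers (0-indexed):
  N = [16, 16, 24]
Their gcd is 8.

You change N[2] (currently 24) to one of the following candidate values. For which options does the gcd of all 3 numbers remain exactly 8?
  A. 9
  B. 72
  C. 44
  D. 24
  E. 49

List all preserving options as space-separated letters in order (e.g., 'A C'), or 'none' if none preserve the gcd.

Old gcd = 8; gcd of others (without N[2]) = 16
New gcd for candidate v: gcd(16, v). Preserves old gcd iff gcd(16, v) = 8.
  Option A: v=9, gcd(16,9)=1 -> changes
  Option B: v=72, gcd(16,72)=8 -> preserves
  Option C: v=44, gcd(16,44)=4 -> changes
  Option D: v=24, gcd(16,24)=8 -> preserves
  Option E: v=49, gcd(16,49)=1 -> changes

Answer: B D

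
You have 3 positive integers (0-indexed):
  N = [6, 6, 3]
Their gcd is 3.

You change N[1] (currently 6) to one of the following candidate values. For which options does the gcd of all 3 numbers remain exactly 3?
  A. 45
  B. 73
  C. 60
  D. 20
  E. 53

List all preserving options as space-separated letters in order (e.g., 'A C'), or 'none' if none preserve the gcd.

Answer: A C

Derivation:
Old gcd = 3; gcd of others (without N[1]) = 3
New gcd for candidate v: gcd(3, v). Preserves old gcd iff gcd(3, v) = 3.
  Option A: v=45, gcd(3,45)=3 -> preserves
  Option B: v=73, gcd(3,73)=1 -> changes
  Option C: v=60, gcd(3,60)=3 -> preserves
  Option D: v=20, gcd(3,20)=1 -> changes
  Option E: v=53, gcd(3,53)=1 -> changes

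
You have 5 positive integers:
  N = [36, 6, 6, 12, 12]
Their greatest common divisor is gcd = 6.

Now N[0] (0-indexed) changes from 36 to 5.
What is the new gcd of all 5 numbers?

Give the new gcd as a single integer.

Numbers: [36, 6, 6, 12, 12], gcd = 6
Change: index 0, 36 -> 5
gcd of the OTHER numbers (without index 0): gcd([6, 6, 12, 12]) = 6
New gcd = gcd(g_others, new_val) = gcd(6, 5) = 1

Answer: 1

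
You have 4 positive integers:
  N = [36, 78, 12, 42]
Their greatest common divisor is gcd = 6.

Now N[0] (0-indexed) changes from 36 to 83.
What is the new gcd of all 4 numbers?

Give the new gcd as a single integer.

Numbers: [36, 78, 12, 42], gcd = 6
Change: index 0, 36 -> 83
gcd of the OTHER numbers (without index 0): gcd([78, 12, 42]) = 6
New gcd = gcd(g_others, new_val) = gcd(6, 83) = 1

Answer: 1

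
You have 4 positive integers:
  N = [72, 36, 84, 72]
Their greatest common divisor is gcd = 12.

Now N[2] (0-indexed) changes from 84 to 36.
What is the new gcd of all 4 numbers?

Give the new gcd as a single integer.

Answer: 36

Derivation:
Numbers: [72, 36, 84, 72], gcd = 12
Change: index 2, 84 -> 36
gcd of the OTHER numbers (without index 2): gcd([72, 36, 72]) = 36
New gcd = gcd(g_others, new_val) = gcd(36, 36) = 36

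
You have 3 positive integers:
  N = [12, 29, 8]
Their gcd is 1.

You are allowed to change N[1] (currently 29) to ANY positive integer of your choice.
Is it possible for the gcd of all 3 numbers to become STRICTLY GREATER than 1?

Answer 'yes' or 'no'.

Current gcd = 1
gcd of all OTHER numbers (without N[1]=29): gcd([12, 8]) = 4
The new gcd after any change is gcd(4, new_value).
This can be at most 4.
Since 4 > old gcd 1, the gcd CAN increase (e.g., set N[1] = 4).

Answer: yes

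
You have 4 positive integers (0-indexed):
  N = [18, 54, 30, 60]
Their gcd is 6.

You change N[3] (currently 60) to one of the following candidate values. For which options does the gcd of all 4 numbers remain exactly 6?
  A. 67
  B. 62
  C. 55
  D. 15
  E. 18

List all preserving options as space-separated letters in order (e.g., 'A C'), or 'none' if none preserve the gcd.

Old gcd = 6; gcd of others (without N[3]) = 6
New gcd for candidate v: gcd(6, v). Preserves old gcd iff gcd(6, v) = 6.
  Option A: v=67, gcd(6,67)=1 -> changes
  Option B: v=62, gcd(6,62)=2 -> changes
  Option C: v=55, gcd(6,55)=1 -> changes
  Option D: v=15, gcd(6,15)=3 -> changes
  Option E: v=18, gcd(6,18)=6 -> preserves

Answer: E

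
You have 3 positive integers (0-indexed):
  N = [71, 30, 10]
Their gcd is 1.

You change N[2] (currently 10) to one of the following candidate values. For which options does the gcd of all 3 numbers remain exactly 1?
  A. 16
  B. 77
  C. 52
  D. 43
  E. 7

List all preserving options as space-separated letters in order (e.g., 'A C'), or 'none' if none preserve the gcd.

Answer: A B C D E

Derivation:
Old gcd = 1; gcd of others (without N[2]) = 1
New gcd for candidate v: gcd(1, v). Preserves old gcd iff gcd(1, v) = 1.
  Option A: v=16, gcd(1,16)=1 -> preserves
  Option B: v=77, gcd(1,77)=1 -> preserves
  Option C: v=52, gcd(1,52)=1 -> preserves
  Option D: v=43, gcd(1,43)=1 -> preserves
  Option E: v=7, gcd(1,7)=1 -> preserves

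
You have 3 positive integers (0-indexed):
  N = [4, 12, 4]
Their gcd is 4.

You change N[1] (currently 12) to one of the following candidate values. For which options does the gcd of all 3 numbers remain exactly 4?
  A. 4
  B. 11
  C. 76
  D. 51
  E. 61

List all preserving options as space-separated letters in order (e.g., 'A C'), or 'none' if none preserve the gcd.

Answer: A C

Derivation:
Old gcd = 4; gcd of others (without N[1]) = 4
New gcd for candidate v: gcd(4, v). Preserves old gcd iff gcd(4, v) = 4.
  Option A: v=4, gcd(4,4)=4 -> preserves
  Option B: v=11, gcd(4,11)=1 -> changes
  Option C: v=76, gcd(4,76)=4 -> preserves
  Option D: v=51, gcd(4,51)=1 -> changes
  Option E: v=61, gcd(4,61)=1 -> changes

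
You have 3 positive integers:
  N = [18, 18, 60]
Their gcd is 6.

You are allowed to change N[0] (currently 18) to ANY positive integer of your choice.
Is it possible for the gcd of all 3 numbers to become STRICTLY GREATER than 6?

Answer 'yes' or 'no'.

Answer: no

Derivation:
Current gcd = 6
gcd of all OTHER numbers (without N[0]=18): gcd([18, 60]) = 6
The new gcd after any change is gcd(6, new_value).
This can be at most 6.
Since 6 = old gcd 6, the gcd can only stay the same or decrease.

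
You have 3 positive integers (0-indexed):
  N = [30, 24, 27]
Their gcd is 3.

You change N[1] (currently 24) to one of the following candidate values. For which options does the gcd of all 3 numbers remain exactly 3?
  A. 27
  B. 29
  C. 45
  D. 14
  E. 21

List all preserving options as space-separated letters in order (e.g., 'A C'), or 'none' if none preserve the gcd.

Old gcd = 3; gcd of others (without N[1]) = 3
New gcd for candidate v: gcd(3, v). Preserves old gcd iff gcd(3, v) = 3.
  Option A: v=27, gcd(3,27)=3 -> preserves
  Option B: v=29, gcd(3,29)=1 -> changes
  Option C: v=45, gcd(3,45)=3 -> preserves
  Option D: v=14, gcd(3,14)=1 -> changes
  Option E: v=21, gcd(3,21)=3 -> preserves

Answer: A C E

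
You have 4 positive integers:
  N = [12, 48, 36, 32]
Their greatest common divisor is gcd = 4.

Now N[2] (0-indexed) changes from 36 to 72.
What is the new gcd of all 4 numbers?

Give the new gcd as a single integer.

Answer: 4

Derivation:
Numbers: [12, 48, 36, 32], gcd = 4
Change: index 2, 36 -> 72
gcd of the OTHER numbers (without index 2): gcd([12, 48, 32]) = 4
New gcd = gcd(g_others, new_val) = gcd(4, 72) = 4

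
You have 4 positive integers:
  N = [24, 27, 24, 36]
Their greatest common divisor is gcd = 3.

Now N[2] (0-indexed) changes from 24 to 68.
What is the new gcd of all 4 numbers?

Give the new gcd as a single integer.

Numbers: [24, 27, 24, 36], gcd = 3
Change: index 2, 24 -> 68
gcd of the OTHER numbers (without index 2): gcd([24, 27, 36]) = 3
New gcd = gcd(g_others, new_val) = gcd(3, 68) = 1

Answer: 1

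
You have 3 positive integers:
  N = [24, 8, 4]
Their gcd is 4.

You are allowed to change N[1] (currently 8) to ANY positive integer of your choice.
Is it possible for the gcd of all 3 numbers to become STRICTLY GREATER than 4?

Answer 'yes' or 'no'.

Answer: no

Derivation:
Current gcd = 4
gcd of all OTHER numbers (without N[1]=8): gcd([24, 4]) = 4
The new gcd after any change is gcd(4, new_value).
This can be at most 4.
Since 4 = old gcd 4, the gcd can only stay the same or decrease.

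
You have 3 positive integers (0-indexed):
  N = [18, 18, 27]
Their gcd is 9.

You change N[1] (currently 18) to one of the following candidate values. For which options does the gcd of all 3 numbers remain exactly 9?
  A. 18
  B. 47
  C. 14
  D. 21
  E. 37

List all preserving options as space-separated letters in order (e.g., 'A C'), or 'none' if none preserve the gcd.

Old gcd = 9; gcd of others (without N[1]) = 9
New gcd for candidate v: gcd(9, v). Preserves old gcd iff gcd(9, v) = 9.
  Option A: v=18, gcd(9,18)=9 -> preserves
  Option B: v=47, gcd(9,47)=1 -> changes
  Option C: v=14, gcd(9,14)=1 -> changes
  Option D: v=21, gcd(9,21)=3 -> changes
  Option E: v=37, gcd(9,37)=1 -> changes

Answer: A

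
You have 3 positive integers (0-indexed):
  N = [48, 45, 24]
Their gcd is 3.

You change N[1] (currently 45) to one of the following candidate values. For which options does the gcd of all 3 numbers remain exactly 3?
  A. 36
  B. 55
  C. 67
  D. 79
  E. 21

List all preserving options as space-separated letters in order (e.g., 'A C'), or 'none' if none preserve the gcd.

Old gcd = 3; gcd of others (without N[1]) = 24
New gcd for candidate v: gcd(24, v). Preserves old gcd iff gcd(24, v) = 3.
  Option A: v=36, gcd(24,36)=12 -> changes
  Option B: v=55, gcd(24,55)=1 -> changes
  Option C: v=67, gcd(24,67)=1 -> changes
  Option D: v=79, gcd(24,79)=1 -> changes
  Option E: v=21, gcd(24,21)=3 -> preserves

Answer: E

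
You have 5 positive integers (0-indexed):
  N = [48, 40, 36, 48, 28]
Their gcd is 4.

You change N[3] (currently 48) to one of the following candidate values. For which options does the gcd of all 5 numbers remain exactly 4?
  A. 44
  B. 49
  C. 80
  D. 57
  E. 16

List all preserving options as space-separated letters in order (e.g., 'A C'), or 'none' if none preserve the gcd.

Answer: A C E

Derivation:
Old gcd = 4; gcd of others (without N[3]) = 4
New gcd for candidate v: gcd(4, v). Preserves old gcd iff gcd(4, v) = 4.
  Option A: v=44, gcd(4,44)=4 -> preserves
  Option B: v=49, gcd(4,49)=1 -> changes
  Option C: v=80, gcd(4,80)=4 -> preserves
  Option D: v=57, gcd(4,57)=1 -> changes
  Option E: v=16, gcd(4,16)=4 -> preserves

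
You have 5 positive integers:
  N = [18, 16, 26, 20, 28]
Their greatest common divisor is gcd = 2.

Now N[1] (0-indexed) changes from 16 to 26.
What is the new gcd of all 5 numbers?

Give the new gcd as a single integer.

Answer: 2

Derivation:
Numbers: [18, 16, 26, 20, 28], gcd = 2
Change: index 1, 16 -> 26
gcd of the OTHER numbers (without index 1): gcd([18, 26, 20, 28]) = 2
New gcd = gcd(g_others, new_val) = gcd(2, 26) = 2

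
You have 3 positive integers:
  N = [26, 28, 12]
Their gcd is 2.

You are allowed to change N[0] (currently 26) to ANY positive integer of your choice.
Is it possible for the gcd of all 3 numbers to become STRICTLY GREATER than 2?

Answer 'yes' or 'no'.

Current gcd = 2
gcd of all OTHER numbers (without N[0]=26): gcd([28, 12]) = 4
The new gcd after any change is gcd(4, new_value).
This can be at most 4.
Since 4 > old gcd 2, the gcd CAN increase (e.g., set N[0] = 4).

Answer: yes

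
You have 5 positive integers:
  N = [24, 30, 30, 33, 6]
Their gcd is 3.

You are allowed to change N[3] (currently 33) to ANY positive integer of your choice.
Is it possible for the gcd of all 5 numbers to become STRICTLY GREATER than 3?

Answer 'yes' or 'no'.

Current gcd = 3
gcd of all OTHER numbers (without N[3]=33): gcd([24, 30, 30, 6]) = 6
The new gcd after any change is gcd(6, new_value).
This can be at most 6.
Since 6 > old gcd 3, the gcd CAN increase (e.g., set N[3] = 6).

Answer: yes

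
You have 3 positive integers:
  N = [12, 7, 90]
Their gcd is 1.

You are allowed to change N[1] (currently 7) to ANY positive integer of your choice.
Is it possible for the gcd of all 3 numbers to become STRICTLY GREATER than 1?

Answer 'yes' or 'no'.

Current gcd = 1
gcd of all OTHER numbers (without N[1]=7): gcd([12, 90]) = 6
The new gcd after any change is gcd(6, new_value).
This can be at most 6.
Since 6 > old gcd 1, the gcd CAN increase (e.g., set N[1] = 6).

Answer: yes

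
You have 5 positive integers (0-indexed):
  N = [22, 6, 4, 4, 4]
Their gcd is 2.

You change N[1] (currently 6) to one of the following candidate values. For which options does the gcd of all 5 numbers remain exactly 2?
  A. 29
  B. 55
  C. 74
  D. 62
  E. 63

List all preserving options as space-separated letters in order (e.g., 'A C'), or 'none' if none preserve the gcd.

Answer: C D

Derivation:
Old gcd = 2; gcd of others (without N[1]) = 2
New gcd for candidate v: gcd(2, v). Preserves old gcd iff gcd(2, v) = 2.
  Option A: v=29, gcd(2,29)=1 -> changes
  Option B: v=55, gcd(2,55)=1 -> changes
  Option C: v=74, gcd(2,74)=2 -> preserves
  Option D: v=62, gcd(2,62)=2 -> preserves
  Option E: v=63, gcd(2,63)=1 -> changes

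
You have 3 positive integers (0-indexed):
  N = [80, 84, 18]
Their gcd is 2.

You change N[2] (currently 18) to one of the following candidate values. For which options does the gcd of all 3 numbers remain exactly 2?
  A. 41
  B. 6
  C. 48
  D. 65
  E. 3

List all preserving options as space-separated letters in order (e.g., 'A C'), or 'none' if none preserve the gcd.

Old gcd = 2; gcd of others (without N[2]) = 4
New gcd for candidate v: gcd(4, v). Preserves old gcd iff gcd(4, v) = 2.
  Option A: v=41, gcd(4,41)=1 -> changes
  Option B: v=6, gcd(4,6)=2 -> preserves
  Option C: v=48, gcd(4,48)=4 -> changes
  Option D: v=65, gcd(4,65)=1 -> changes
  Option E: v=3, gcd(4,3)=1 -> changes

Answer: B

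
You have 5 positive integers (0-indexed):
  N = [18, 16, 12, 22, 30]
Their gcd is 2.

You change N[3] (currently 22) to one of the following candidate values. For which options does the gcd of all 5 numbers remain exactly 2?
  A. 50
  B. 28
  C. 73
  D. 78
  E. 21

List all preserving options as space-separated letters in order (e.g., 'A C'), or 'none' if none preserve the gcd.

Old gcd = 2; gcd of others (without N[3]) = 2
New gcd for candidate v: gcd(2, v). Preserves old gcd iff gcd(2, v) = 2.
  Option A: v=50, gcd(2,50)=2 -> preserves
  Option B: v=28, gcd(2,28)=2 -> preserves
  Option C: v=73, gcd(2,73)=1 -> changes
  Option D: v=78, gcd(2,78)=2 -> preserves
  Option E: v=21, gcd(2,21)=1 -> changes

Answer: A B D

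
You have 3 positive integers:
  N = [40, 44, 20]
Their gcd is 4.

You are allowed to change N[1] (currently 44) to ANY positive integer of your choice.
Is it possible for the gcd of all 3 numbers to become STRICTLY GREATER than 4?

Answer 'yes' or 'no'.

Current gcd = 4
gcd of all OTHER numbers (without N[1]=44): gcd([40, 20]) = 20
The new gcd after any change is gcd(20, new_value).
This can be at most 20.
Since 20 > old gcd 4, the gcd CAN increase (e.g., set N[1] = 20).

Answer: yes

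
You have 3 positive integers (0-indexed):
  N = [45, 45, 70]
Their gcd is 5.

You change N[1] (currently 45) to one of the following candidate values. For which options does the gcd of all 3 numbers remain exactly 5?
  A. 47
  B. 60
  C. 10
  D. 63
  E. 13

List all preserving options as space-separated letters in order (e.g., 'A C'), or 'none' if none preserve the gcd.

Answer: B C

Derivation:
Old gcd = 5; gcd of others (without N[1]) = 5
New gcd for candidate v: gcd(5, v). Preserves old gcd iff gcd(5, v) = 5.
  Option A: v=47, gcd(5,47)=1 -> changes
  Option B: v=60, gcd(5,60)=5 -> preserves
  Option C: v=10, gcd(5,10)=5 -> preserves
  Option D: v=63, gcd(5,63)=1 -> changes
  Option E: v=13, gcd(5,13)=1 -> changes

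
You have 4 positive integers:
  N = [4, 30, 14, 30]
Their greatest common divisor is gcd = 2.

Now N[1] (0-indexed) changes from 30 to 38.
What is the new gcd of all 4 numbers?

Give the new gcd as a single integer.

Answer: 2

Derivation:
Numbers: [4, 30, 14, 30], gcd = 2
Change: index 1, 30 -> 38
gcd of the OTHER numbers (without index 1): gcd([4, 14, 30]) = 2
New gcd = gcd(g_others, new_val) = gcd(2, 38) = 2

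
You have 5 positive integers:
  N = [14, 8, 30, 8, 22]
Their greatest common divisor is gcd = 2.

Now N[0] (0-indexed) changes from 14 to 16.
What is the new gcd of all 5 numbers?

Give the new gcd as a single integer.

Numbers: [14, 8, 30, 8, 22], gcd = 2
Change: index 0, 14 -> 16
gcd of the OTHER numbers (without index 0): gcd([8, 30, 8, 22]) = 2
New gcd = gcd(g_others, new_val) = gcd(2, 16) = 2

Answer: 2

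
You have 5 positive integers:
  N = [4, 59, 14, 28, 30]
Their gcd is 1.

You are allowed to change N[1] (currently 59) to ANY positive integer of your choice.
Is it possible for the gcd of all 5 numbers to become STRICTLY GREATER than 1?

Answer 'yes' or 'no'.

Current gcd = 1
gcd of all OTHER numbers (without N[1]=59): gcd([4, 14, 28, 30]) = 2
The new gcd after any change is gcd(2, new_value).
This can be at most 2.
Since 2 > old gcd 1, the gcd CAN increase (e.g., set N[1] = 2).

Answer: yes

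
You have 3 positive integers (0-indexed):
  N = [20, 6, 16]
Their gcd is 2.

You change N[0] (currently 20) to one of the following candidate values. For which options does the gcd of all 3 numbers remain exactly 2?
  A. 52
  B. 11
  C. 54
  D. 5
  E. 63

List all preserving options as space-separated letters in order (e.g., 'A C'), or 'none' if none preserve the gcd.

Old gcd = 2; gcd of others (without N[0]) = 2
New gcd for candidate v: gcd(2, v). Preserves old gcd iff gcd(2, v) = 2.
  Option A: v=52, gcd(2,52)=2 -> preserves
  Option B: v=11, gcd(2,11)=1 -> changes
  Option C: v=54, gcd(2,54)=2 -> preserves
  Option D: v=5, gcd(2,5)=1 -> changes
  Option E: v=63, gcd(2,63)=1 -> changes

Answer: A C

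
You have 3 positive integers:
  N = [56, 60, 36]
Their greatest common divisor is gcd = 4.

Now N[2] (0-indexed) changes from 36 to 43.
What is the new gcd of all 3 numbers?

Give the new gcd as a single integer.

Numbers: [56, 60, 36], gcd = 4
Change: index 2, 36 -> 43
gcd of the OTHER numbers (without index 2): gcd([56, 60]) = 4
New gcd = gcd(g_others, new_val) = gcd(4, 43) = 1

Answer: 1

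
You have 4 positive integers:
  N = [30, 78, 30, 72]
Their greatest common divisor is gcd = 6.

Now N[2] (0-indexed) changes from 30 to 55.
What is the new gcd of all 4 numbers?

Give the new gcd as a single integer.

Numbers: [30, 78, 30, 72], gcd = 6
Change: index 2, 30 -> 55
gcd of the OTHER numbers (without index 2): gcd([30, 78, 72]) = 6
New gcd = gcd(g_others, new_val) = gcd(6, 55) = 1

Answer: 1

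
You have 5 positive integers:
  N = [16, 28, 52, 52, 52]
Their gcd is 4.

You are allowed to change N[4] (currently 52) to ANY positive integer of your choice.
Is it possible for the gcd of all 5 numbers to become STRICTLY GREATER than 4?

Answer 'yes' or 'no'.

Answer: no

Derivation:
Current gcd = 4
gcd of all OTHER numbers (without N[4]=52): gcd([16, 28, 52, 52]) = 4
The new gcd after any change is gcd(4, new_value).
This can be at most 4.
Since 4 = old gcd 4, the gcd can only stay the same or decrease.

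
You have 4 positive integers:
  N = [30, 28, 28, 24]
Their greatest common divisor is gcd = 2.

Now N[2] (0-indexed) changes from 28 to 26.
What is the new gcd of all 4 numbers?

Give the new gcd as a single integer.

Answer: 2

Derivation:
Numbers: [30, 28, 28, 24], gcd = 2
Change: index 2, 28 -> 26
gcd of the OTHER numbers (without index 2): gcd([30, 28, 24]) = 2
New gcd = gcd(g_others, new_val) = gcd(2, 26) = 2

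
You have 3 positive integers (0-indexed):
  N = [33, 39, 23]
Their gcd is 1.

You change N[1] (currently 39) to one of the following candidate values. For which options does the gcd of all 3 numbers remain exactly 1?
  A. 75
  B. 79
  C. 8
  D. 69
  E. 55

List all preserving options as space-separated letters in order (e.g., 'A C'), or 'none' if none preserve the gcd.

Answer: A B C D E

Derivation:
Old gcd = 1; gcd of others (without N[1]) = 1
New gcd for candidate v: gcd(1, v). Preserves old gcd iff gcd(1, v) = 1.
  Option A: v=75, gcd(1,75)=1 -> preserves
  Option B: v=79, gcd(1,79)=1 -> preserves
  Option C: v=8, gcd(1,8)=1 -> preserves
  Option D: v=69, gcd(1,69)=1 -> preserves
  Option E: v=55, gcd(1,55)=1 -> preserves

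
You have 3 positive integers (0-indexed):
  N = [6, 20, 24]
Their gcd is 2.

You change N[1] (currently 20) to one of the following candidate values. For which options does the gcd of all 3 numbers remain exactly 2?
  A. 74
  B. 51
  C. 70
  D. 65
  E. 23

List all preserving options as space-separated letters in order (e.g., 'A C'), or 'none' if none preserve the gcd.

Old gcd = 2; gcd of others (without N[1]) = 6
New gcd for candidate v: gcd(6, v). Preserves old gcd iff gcd(6, v) = 2.
  Option A: v=74, gcd(6,74)=2 -> preserves
  Option B: v=51, gcd(6,51)=3 -> changes
  Option C: v=70, gcd(6,70)=2 -> preserves
  Option D: v=65, gcd(6,65)=1 -> changes
  Option E: v=23, gcd(6,23)=1 -> changes

Answer: A C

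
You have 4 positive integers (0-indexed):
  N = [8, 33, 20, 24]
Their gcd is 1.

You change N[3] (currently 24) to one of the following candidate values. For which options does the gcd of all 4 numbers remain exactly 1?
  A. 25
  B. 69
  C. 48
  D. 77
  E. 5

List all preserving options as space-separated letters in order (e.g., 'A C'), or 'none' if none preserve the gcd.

Answer: A B C D E

Derivation:
Old gcd = 1; gcd of others (without N[3]) = 1
New gcd for candidate v: gcd(1, v). Preserves old gcd iff gcd(1, v) = 1.
  Option A: v=25, gcd(1,25)=1 -> preserves
  Option B: v=69, gcd(1,69)=1 -> preserves
  Option C: v=48, gcd(1,48)=1 -> preserves
  Option D: v=77, gcd(1,77)=1 -> preserves
  Option E: v=5, gcd(1,5)=1 -> preserves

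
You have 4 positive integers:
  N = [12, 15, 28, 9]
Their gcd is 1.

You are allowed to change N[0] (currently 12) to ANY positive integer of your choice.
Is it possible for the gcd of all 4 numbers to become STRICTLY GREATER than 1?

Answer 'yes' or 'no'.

Answer: no

Derivation:
Current gcd = 1
gcd of all OTHER numbers (without N[0]=12): gcd([15, 28, 9]) = 1
The new gcd after any change is gcd(1, new_value).
This can be at most 1.
Since 1 = old gcd 1, the gcd can only stay the same or decrease.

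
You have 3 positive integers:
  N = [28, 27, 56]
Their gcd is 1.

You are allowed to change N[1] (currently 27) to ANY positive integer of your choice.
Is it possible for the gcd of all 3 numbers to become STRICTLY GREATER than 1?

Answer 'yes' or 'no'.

Answer: yes

Derivation:
Current gcd = 1
gcd of all OTHER numbers (without N[1]=27): gcd([28, 56]) = 28
The new gcd after any change is gcd(28, new_value).
This can be at most 28.
Since 28 > old gcd 1, the gcd CAN increase (e.g., set N[1] = 28).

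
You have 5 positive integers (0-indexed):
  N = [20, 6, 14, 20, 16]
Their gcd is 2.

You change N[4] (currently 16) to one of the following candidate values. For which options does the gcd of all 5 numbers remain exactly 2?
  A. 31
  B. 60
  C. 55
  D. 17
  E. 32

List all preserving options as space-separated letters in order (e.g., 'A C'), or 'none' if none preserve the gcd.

Answer: B E

Derivation:
Old gcd = 2; gcd of others (without N[4]) = 2
New gcd for candidate v: gcd(2, v). Preserves old gcd iff gcd(2, v) = 2.
  Option A: v=31, gcd(2,31)=1 -> changes
  Option B: v=60, gcd(2,60)=2 -> preserves
  Option C: v=55, gcd(2,55)=1 -> changes
  Option D: v=17, gcd(2,17)=1 -> changes
  Option E: v=32, gcd(2,32)=2 -> preserves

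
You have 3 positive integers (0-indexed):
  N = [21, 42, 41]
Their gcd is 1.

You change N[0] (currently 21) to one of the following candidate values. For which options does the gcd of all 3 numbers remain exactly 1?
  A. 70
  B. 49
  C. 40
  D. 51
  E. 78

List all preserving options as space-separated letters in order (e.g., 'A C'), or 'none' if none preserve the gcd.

Answer: A B C D E

Derivation:
Old gcd = 1; gcd of others (without N[0]) = 1
New gcd for candidate v: gcd(1, v). Preserves old gcd iff gcd(1, v) = 1.
  Option A: v=70, gcd(1,70)=1 -> preserves
  Option B: v=49, gcd(1,49)=1 -> preserves
  Option C: v=40, gcd(1,40)=1 -> preserves
  Option D: v=51, gcd(1,51)=1 -> preserves
  Option E: v=78, gcd(1,78)=1 -> preserves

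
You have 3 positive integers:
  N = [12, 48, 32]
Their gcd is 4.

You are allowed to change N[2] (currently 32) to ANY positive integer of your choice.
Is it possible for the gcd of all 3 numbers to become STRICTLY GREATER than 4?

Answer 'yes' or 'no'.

Current gcd = 4
gcd of all OTHER numbers (without N[2]=32): gcd([12, 48]) = 12
The new gcd after any change is gcd(12, new_value).
This can be at most 12.
Since 12 > old gcd 4, the gcd CAN increase (e.g., set N[2] = 12).

Answer: yes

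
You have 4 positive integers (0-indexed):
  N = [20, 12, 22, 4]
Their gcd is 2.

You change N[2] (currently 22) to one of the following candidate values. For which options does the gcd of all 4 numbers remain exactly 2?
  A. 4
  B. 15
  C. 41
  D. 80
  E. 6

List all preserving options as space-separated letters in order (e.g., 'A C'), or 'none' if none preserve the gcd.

Answer: E

Derivation:
Old gcd = 2; gcd of others (without N[2]) = 4
New gcd for candidate v: gcd(4, v). Preserves old gcd iff gcd(4, v) = 2.
  Option A: v=4, gcd(4,4)=4 -> changes
  Option B: v=15, gcd(4,15)=1 -> changes
  Option C: v=41, gcd(4,41)=1 -> changes
  Option D: v=80, gcd(4,80)=4 -> changes
  Option E: v=6, gcd(4,6)=2 -> preserves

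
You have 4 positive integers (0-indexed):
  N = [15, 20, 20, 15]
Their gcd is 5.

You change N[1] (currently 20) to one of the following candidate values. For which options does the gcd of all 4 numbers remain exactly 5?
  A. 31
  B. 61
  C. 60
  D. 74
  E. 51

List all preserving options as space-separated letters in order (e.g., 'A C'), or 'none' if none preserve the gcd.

Answer: C

Derivation:
Old gcd = 5; gcd of others (without N[1]) = 5
New gcd for candidate v: gcd(5, v). Preserves old gcd iff gcd(5, v) = 5.
  Option A: v=31, gcd(5,31)=1 -> changes
  Option B: v=61, gcd(5,61)=1 -> changes
  Option C: v=60, gcd(5,60)=5 -> preserves
  Option D: v=74, gcd(5,74)=1 -> changes
  Option E: v=51, gcd(5,51)=1 -> changes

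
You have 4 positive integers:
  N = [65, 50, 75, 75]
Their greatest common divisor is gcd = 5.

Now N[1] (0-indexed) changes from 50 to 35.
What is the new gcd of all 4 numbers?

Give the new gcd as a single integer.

Answer: 5

Derivation:
Numbers: [65, 50, 75, 75], gcd = 5
Change: index 1, 50 -> 35
gcd of the OTHER numbers (without index 1): gcd([65, 75, 75]) = 5
New gcd = gcd(g_others, new_val) = gcd(5, 35) = 5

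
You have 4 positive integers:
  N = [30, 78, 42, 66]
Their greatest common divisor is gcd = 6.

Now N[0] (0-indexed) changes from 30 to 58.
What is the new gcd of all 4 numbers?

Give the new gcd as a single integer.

Numbers: [30, 78, 42, 66], gcd = 6
Change: index 0, 30 -> 58
gcd of the OTHER numbers (without index 0): gcd([78, 42, 66]) = 6
New gcd = gcd(g_others, new_val) = gcd(6, 58) = 2

Answer: 2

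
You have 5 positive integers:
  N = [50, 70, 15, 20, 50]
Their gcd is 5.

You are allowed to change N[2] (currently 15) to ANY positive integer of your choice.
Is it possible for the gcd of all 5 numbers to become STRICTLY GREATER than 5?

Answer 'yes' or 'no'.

Answer: yes

Derivation:
Current gcd = 5
gcd of all OTHER numbers (without N[2]=15): gcd([50, 70, 20, 50]) = 10
The new gcd after any change is gcd(10, new_value).
This can be at most 10.
Since 10 > old gcd 5, the gcd CAN increase (e.g., set N[2] = 10).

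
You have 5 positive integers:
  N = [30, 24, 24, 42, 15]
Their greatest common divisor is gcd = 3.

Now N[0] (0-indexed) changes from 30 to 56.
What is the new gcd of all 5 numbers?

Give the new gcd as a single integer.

Numbers: [30, 24, 24, 42, 15], gcd = 3
Change: index 0, 30 -> 56
gcd of the OTHER numbers (without index 0): gcd([24, 24, 42, 15]) = 3
New gcd = gcd(g_others, new_val) = gcd(3, 56) = 1

Answer: 1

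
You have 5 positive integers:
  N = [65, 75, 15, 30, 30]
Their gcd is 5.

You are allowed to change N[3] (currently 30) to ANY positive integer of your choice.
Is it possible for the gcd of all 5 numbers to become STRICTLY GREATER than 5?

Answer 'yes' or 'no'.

Answer: no

Derivation:
Current gcd = 5
gcd of all OTHER numbers (without N[3]=30): gcd([65, 75, 15, 30]) = 5
The new gcd after any change is gcd(5, new_value).
This can be at most 5.
Since 5 = old gcd 5, the gcd can only stay the same or decrease.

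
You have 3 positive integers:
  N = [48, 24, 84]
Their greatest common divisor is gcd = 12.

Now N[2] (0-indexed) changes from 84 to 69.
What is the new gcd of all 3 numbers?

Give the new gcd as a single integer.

Answer: 3

Derivation:
Numbers: [48, 24, 84], gcd = 12
Change: index 2, 84 -> 69
gcd of the OTHER numbers (without index 2): gcd([48, 24]) = 24
New gcd = gcd(g_others, new_val) = gcd(24, 69) = 3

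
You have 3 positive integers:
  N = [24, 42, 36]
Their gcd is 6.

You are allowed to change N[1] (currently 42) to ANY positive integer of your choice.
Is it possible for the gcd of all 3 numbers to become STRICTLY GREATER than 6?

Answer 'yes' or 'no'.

Current gcd = 6
gcd of all OTHER numbers (without N[1]=42): gcd([24, 36]) = 12
The new gcd after any change is gcd(12, new_value).
This can be at most 12.
Since 12 > old gcd 6, the gcd CAN increase (e.g., set N[1] = 12).

Answer: yes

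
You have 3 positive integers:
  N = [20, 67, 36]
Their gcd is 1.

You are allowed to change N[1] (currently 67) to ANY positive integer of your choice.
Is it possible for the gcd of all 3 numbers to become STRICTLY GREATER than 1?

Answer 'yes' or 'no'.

Answer: yes

Derivation:
Current gcd = 1
gcd of all OTHER numbers (without N[1]=67): gcd([20, 36]) = 4
The new gcd after any change is gcd(4, new_value).
This can be at most 4.
Since 4 > old gcd 1, the gcd CAN increase (e.g., set N[1] = 4).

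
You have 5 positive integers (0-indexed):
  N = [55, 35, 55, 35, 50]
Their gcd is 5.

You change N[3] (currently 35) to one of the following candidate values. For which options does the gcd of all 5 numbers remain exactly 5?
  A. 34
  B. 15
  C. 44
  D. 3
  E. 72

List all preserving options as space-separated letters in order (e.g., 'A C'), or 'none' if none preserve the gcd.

Old gcd = 5; gcd of others (without N[3]) = 5
New gcd for candidate v: gcd(5, v). Preserves old gcd iff gcd(5, v) = 5.
  Option A: v=34, gcd(5,34)=1 -> changes
  Option B: v=15, gcd(5,15)=5 -> preserves
  Option C: v=44, gcd(5,44)=1 -> changes
  Option D: v=3, gcd(5,3)=1 -> changes
  Option E: v=72, gcd(5,72)=1 -> changes

Answer: B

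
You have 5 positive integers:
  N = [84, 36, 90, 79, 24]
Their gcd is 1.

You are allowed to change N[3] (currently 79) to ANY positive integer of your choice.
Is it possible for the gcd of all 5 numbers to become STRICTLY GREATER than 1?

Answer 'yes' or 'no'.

Current gcd = 1
gcd of all OTHER numbers (without N[3]=79): gcd([84, 36, 90, 24]) = 6
The new gcd after any change is gcd(6, new_value).
This can be at most 6.
Since 6 > old gcd 1, the gcd CAN increase (e.g., set N[3] = 6).

Answer: yes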